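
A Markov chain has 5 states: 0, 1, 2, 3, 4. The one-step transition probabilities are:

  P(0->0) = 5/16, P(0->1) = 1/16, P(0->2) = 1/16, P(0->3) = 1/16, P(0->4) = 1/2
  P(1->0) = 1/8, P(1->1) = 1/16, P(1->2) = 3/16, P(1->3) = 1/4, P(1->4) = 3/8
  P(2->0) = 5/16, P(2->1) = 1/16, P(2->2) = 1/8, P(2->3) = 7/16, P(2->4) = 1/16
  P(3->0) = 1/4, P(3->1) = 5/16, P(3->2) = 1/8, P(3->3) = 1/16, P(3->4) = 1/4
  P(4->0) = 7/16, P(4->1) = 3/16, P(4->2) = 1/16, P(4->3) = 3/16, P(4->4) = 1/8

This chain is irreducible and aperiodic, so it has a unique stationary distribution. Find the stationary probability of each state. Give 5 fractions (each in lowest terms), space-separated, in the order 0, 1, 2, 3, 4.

The stationary distribution satisfies pi = pi * P, i.e.:
  pi_0 = 5/16*pi_0 + 1/8*pi_1 + 5/16*pi_2 + 1/4*pi_3 + 7/16*pi_4
  pi_1 = 1/16*pi_0 + 1/16*pi_1 + 1/16*pi_2 + 5/16*pi_3 + 3/16*pi_4
  pi_2 = 1/16*pi_0 + 3/16*pi_1 + 1/8*pi_2 + 1/8*pi_3 + 1/16*pi_4
  pi_3 = 1/16*pi_0 + 1/4*pi_1 + 7/16*pi_2 + 1/16*pi_3 + 3/16*pi_4
  pi_4 = 1/2*pi_0 + 3/8*pi_1 + 1/16*pi_2 + 1/4*pi_3 + 1/8*pi_4
with normalization: pi_0 + pi_1 + pi_2 + pi_3 + pi_4 = 1.

Using the first 4 balance equations plus normalization, the linear system A*pi = b is:
  [-11/16, 1/8, 5/16, 1/4, 7/16] . pi = 0
  [1/16, -15/16, 1/16, 5/16, 3/16] . pi = 0
  [1/16, 3/16, -7/8, 1/8, 1/16] . pi = 0
  [1/16, 1/4, 7/16, -15/16, 3/16] . pi = 0
  [1, 1, 1, 1, 1] . pi = 1

Solving yields:
  pi_0 = 25561/81730
  pi_1 = 5686/40865
  pi_2 = 3921/40865
  pi_3 = 598/3715
  pi_4 = 23799/81730

Verification (pi * P):
  25561/81730*5/16 + 5686/40865*1/8 + 3921/40865*5/16 + 598/3715*1/4 + 23799/81730*7/16 = 25561/81730 = pi_0  (ok)
  25561/81730*1/16 + 5686/40865*1/16 + 3921/40865*1/16 + 598/3715*5/16 + 23799/81730*3/16 = 5686/40865 = pi_1  (ok)
  25561/81730*1/16 + 5686/40865*3/16 + 3921/40865*1/8 + 598/3715*1/8 + 23799/81730*1/16 = 3921/40865 = pi_2  (ok)
  25561/81730*1/16 + 5686/40865*1/4 + 3921/40865*7/16 + 598/3715*1/16 + 23799/81730*3/16 = 598/3715 = pi_3  (ok)
  25561/81730*1/2 + 5686/40865*3/8 + 3921/40865*1/16 + 598/3715*1/4 + 23799/81730*1/8 = 23799/81730 = pi_4  (ok)

Answer: 25561/81730 5686/40865 3921/40865 598/3715 23799/81730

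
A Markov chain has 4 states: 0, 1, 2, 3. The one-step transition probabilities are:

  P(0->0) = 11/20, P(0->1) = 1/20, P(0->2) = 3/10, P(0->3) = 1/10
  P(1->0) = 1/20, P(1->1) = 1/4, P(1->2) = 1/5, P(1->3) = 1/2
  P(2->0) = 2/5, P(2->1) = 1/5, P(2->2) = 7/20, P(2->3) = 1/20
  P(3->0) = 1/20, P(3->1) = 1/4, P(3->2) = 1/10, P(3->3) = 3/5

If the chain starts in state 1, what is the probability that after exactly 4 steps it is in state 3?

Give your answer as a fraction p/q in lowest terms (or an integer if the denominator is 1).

Computing P^4 by repeated multiplication:
P^1 =
  0: [11/20, 1/20, 3/10, 1/10]
  1: [1/20, 1/4, 1/5, 1/2]
  2: [2/5, 1/5, 7/20, 1/20]
  3: [1/20, 1/4, 1/10, 3/5]
P^2 =
  0: [43/100, 1/8, 29/100, 31/200]
  1: [29/200, 23/100, 37/200, 11/25]
  2: [149/400, 61/400, 23/80, 3/16]
  3: [11/100, 47/200, 4/25, 99/200]
P^3 =
  0: [733/2000, 299/2000, 271/1000, 213/1000]
  1: [749/4000, 847/4000, 793/4000, 1611/4000]
  2: [539/1600, 1289/8000, 2093/8000, 1923/8000]
  3: [161/1000, 11/50, 371/2000, 867/2000]
P^4 =
  0: [3281/10000, 3263/20000, 32/125, 1011/4000]
  1: [17041/80000, 16211/80000, 3331/16000, 30093/80000]
  2: [49601/160000, 27127/160000, 39823/160000, 43449/160000]
  3: [7817/40000, 8341/40000, 8023/40000, 15819/40000]

(P^4)[1 -> 3] = 30093/80000

Answer: 30093/80000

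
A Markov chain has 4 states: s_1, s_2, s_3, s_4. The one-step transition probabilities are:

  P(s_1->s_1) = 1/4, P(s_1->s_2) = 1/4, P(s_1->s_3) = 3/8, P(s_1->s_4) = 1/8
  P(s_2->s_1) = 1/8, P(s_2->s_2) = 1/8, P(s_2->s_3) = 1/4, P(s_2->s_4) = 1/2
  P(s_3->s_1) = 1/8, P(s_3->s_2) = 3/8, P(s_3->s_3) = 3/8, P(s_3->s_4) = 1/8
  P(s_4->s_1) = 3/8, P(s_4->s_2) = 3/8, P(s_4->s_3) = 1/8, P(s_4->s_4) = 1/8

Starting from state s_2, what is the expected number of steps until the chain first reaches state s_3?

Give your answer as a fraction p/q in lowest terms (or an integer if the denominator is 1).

Answer: 83/20

Derivation:
Let h_i = expected steps to first reach s_3 from state i.
Boundary: h_s_3 = 0.
First-step equations for the other states:
  h_s_1 = 1 + 1/4*h_s_1 + 1/4*h_s_2 + 3/8*h_s_3 + 1/8*h_s_4
  h_s_2 = 1 + 1/8*h_s_1 + 1/8*h_s_2 + 1/4*h_s_3 + 1/2*h_s_4
  h_s_4 = 1 + 3/8*h_s_1 + 3/8*h_s_2 + 1/8*h_s_3 + 1/8*h_s_4

Substituting h_s_3 = 0 and rearranging gives the linear system (I - Q) h = 1:
  [3/4, -1/4, -1/8] . (h_s_1, h_s_2, h_s_4) = 1
  [-1/8, 7/8, -1/2] . (h_s_1, h_s_2, h_s_4) = 1
  [-3/8, -3/8, 7/8] . (h_s_1, h_s_2, h_s_4) = 1

Solving yields:
  h_s_1 = 69/20
  h_s_2 = 83/20
  h_s_4 = 22/5

Starting state is s_2, so the expected hitting time is h_s_2 = 83/20.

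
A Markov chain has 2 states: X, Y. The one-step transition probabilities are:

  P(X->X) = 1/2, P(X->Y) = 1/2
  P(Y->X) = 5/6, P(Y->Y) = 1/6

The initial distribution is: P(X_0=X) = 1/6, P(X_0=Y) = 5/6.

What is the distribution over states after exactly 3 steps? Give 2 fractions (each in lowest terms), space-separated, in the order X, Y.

Answer: 52/81 29/81

Derivation:
Propagating the distribution step by step (d_{t+1} = d_t * P):
d_0 = (X=1/6, Y=5/6)
  d_1[X] = 1/6*1/2 + 5/6*5/6 = 7/9
  d_1[Y] = 1/6*1/2 + 5/6*1/6 = 2/9
d_1 = (X=7/9, Y=2/9)
  d_2[X] = 7/9*1/2 + 2/9*5/6 = 31/54
  d_2[Y] = 7/9*1/2 + 2/9*1/6 = 23/54
d_2 = (X=31/54, Y=23/54)
  d_3[X] = 31/54*1/2 + 23/54*5/6 = 52/81
  d_3[Y] = 31/54*1/2 + 23/54*1/6 = 29/81
d_3 = (X=52/81, Y=29/81)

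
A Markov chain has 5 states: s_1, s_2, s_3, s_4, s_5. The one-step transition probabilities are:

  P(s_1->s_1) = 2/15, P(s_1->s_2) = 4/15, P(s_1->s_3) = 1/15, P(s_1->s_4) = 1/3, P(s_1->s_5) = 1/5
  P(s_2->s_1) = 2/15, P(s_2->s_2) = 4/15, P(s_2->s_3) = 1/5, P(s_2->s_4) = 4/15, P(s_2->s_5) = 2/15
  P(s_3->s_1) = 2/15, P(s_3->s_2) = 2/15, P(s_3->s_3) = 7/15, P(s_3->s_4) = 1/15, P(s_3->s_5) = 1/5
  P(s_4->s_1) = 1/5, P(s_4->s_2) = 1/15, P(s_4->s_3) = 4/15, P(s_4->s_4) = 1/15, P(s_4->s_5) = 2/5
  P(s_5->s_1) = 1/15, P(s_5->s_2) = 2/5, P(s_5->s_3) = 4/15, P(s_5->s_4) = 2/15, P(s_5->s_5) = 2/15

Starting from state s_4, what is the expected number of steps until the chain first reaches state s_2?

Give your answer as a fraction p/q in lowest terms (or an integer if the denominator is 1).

Let h_i = expected steps to first reach s_2 from state i.
Boundary: h_s_2 = 0.
First-step equations for the other states:
  h_s_1 = 1 + 2/15*h_s_1 + 4/15*h_s_2 + 1/15*h_s_3 + 1/3*h_s_4 + 1/5*h_s_5
  h_s_3 = 1 + 2/15*h_s_1 + 2/15*h_s_2 + 7/15*h_s_3 + 1/15*h_s_4 + 1/5*h_s_5
  h_s_4 = 1 + 1/5*h_s_1 + 1/15*h_s_2 + 4/15*h_s_3 + 1/15*h_s_4 + 2/5*h_s_5
  h_s_5 = 1 + 1/15*h_s_1 + 2/5*h_s_2 + 4/15*h_s_3 + 2/15*h_s_4 + 2/15*h_s_5

Substituting h_s_2 = 0 and rearranging gives the linear system (I - Q) h = 1:
  [13/15, -1/15, -1/3, -1/5] . (h_s_1, h_s_3, h_s_4, h_s_5) = 1
  [-2/15, 8/15, -1/15, -1/5] . (h_s_1, h_s_3, h_s_4, h_s_5) = 1
  [-1/5, -4/15, 14/15, -2/5] . (h_s_1, h_s_3, h_s_4, h_s_5) = 1
  [-1/15, -4/15, -2/15, 13/15] . (h_s_1, h_s_3, h_s_4, h_s_5) = 1

Solving yields:
  h_s_1 = 6525/1489
  h_s_3 = 52545/10423
  h_s_4 = 53055/10423
  h_s_5 = 39870/10423

Starting state is s_4, so the expected hitting time is h_s_4 = 53055/10423.

Answer: 53055/10423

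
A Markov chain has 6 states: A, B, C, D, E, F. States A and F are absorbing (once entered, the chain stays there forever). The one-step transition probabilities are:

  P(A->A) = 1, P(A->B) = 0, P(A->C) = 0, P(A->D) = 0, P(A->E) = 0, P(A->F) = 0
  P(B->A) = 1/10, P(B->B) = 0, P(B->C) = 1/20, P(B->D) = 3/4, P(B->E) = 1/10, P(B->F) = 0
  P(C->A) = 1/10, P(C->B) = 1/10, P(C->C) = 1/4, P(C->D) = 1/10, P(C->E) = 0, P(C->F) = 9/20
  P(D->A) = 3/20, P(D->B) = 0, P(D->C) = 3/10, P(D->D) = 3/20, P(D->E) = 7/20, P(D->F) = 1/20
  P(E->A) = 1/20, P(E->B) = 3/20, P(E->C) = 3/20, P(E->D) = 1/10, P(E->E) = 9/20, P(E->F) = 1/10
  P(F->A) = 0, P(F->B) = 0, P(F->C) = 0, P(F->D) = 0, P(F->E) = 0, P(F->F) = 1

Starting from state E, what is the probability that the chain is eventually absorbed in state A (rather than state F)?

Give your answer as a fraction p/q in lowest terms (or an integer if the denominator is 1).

Answer: 13979/38987

Derivation:
Let a_i = P(absorbed in A | start in state i).
Boundary conditions: a_A = 1, a_F = 0.
For each transient state i, a_i = sum_j P(i->j) * a_j:
  a_B = 1/10*a_A + 0*a_B + 1/20*a_C + 3/4*a_D + 1/10*a_E + 0*a_F
  a_C = 1/10*a_A + 1/10*a_B + 1/4*a_C + 1/10*a_D + 0*a_E + 9/20*a_F
  a_D = 3/20*a_A + 0*a_B + 3/10*a_C + 3/20*a_D + 7/20*a_E + 1/20*a_F
  a_E = 1/20*a_A + 3/20*a_B + 3/20*a_C + 1/10*a_D + 9/20*a_E + 1/10*a_F

Substituting a_A = 1 and a_F = 0, rearrange to (I - Q) a = r where r[i] = P(i -> A):
  [1, -1/20, -3/4, -1/10] . (a_B, a_C, a_D, a_E) = 1/10
  [-1/10, 3/4, -1/10, 0] . (a_B, a_C, a_D, a_E) = 1/10
  [0, -3/10, 17/20, -7/20] . (a_B, a_C, a_D, a_E) = 3/20
  [-3/20, -3/20, -1/10, 11/20] . (a_B, a_C, a_D, a_E) = 1/20

Solving yields:
  a_B = 17832/38987
  a_C = 9718/38987
  a_D = 16066/38987
  a_E = 13979/38987

Starting state is E, so the absorption probability is a_E = 13979/38987.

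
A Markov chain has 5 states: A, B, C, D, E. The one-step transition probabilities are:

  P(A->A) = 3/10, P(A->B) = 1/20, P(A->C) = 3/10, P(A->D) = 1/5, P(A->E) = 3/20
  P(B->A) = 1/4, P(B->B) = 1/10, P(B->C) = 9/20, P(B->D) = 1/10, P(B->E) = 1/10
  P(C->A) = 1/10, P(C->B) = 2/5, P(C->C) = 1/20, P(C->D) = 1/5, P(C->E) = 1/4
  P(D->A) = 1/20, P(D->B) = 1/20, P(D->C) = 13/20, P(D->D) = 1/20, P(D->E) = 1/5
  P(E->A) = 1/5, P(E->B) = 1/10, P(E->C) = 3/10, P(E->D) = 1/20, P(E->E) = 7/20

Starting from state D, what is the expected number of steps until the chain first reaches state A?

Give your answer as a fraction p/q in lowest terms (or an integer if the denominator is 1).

Let h_i = expected steps to first reach A from state i.
Boundary: h_A = 0.
First-step equations for the other states:
  h_B = 1 + 1/4*h_A + 1/10*h_B + 9/20*h_C + 1/10*h_D + 1/10*h_E
  h_C = 1 + 1/10*h_A + 2/5*h_B + 1/20*h_C + 1/5*h_D + 1/4*h_E
  h_D = 1 + 1/20*h_A + 1/20*h_B + 13/20*h_C + 1/20*h_D + 1/5*h_E
  h_E = 1 + 1/5*h_A + 1/10*h_B + 3/10*h_C + 1/20*h_D + 7/20*h_E

Substituting h_A = 0 and rearranging gives the linear system (I - Q) h = 1:
  [9/10, -9/20, -1/10, -1/10] . (h_B, h_C, h_D, h_E) = 1
  [-2/5, 19/20, -1/5, -1/4] . (h_B, h_C, h_D, h_E) = 1
  [-1/20, -13/20, 19/20, -1/5] . (h_B, h_C, h_D, h_E) = 1
  [-1/10, -3/10, -1/20, 13/20] . (h_B, h_C, h_D, h_E) = 1

Solving yields:
  h_B = 179380/30333
  h_C = 67300/10111
  h_D = 218300/30333
  h_E = 184240/30333

Starting state is D, so the expected hitting time is h_D = 218300/30333.

Answer: 218300/30333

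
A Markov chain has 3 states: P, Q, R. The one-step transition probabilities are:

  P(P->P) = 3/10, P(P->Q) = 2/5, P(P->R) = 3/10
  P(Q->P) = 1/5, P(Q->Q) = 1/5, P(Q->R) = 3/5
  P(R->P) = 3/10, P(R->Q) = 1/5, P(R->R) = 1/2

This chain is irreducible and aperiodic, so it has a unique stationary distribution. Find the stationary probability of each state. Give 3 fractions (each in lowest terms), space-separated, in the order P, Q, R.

The stationary distribution satisfies pi = pi * P, i.e.:
  pi_P = 3/10*pi_P + 1/5*pi_Q + 3/10*pi_R
  pi_Q = 2/5*pi_P + 1/5*pi_Q + 1/5*pi_R
  pi_R = 3/10*pi_P + 3/5*pi_Q + 1/2*pi_R
with normalization: pi_P + pi_Q + pi_R = 1.

Using the first 2 balance equations plus normalization, the linear system A*pi = b is:
  [-7/10, 1/5, 3/10] . pi = 0
  [2/5, -4/5, 1/5] . pi = 0
  [1, 1, 1] . pi = 1

Solving yields:
  pi_P = 14/51
  pi_Q = 13/51
  pi_R = 8/17

Verification (pi * P):
  14/51*3/10 + 13/51*1/5 + 8/17*3/10 = 14/51 = pi_P  (ok)
  14/51*2/5 + 13/51*1/5 + 8/17*1/5 = 13/51 = pi_Q  (ok)
  14/51*3/10 + 13/51*3/5 + 8/17*1/2 = 8/17 = pi_R  (ok)

Answer: 14/51 13/51 8/17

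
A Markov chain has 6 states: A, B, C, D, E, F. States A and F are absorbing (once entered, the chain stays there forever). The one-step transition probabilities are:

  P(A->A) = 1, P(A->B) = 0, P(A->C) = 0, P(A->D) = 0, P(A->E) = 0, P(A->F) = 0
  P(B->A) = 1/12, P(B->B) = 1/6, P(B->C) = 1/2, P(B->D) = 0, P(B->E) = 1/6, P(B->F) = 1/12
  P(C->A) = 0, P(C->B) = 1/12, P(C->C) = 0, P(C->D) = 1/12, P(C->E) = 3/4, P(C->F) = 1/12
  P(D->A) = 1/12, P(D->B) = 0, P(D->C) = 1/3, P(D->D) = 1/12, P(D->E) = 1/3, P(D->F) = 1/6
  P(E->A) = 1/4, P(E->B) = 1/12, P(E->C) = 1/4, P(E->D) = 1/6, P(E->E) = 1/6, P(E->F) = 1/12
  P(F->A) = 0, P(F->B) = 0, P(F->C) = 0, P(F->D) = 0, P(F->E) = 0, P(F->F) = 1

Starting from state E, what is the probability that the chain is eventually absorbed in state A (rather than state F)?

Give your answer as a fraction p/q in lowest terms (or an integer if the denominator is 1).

Let a_i = P(absorbed in A | start in state i).
Boundary conditions: a_A = 1, a_F = 0.
For each transient state i, a_i = sum_j P(i->j) * a_j:
  a_B = 1/12*a_A + 1/6*a_B + 1/2*a_C + 0*a_D + 1/6*a_E + 1/12*a_F
  a_C = 0*a_A + 1/12*a_B + 0*a_C + 1/12*a_D + 3/4*a_E + 1/12*a_F
  a_D = 1/12*a_A + 0*a_B + 1/3*a_C + 1/12*a_D + 1/3*a_E + 1/6*a_F
  a_E = 1/4*a_A + 1/12*a_B + 1/4*a_C + 1/6*a_D + 1/6*a_E + 1/12*a_F

Substituting a_A = 1 and a_F = 0, rearrange to (I - Q) a = r where r[i] = P(i -> A):
  [5/6, -1/2, 0, -1/6] . (a_B, a_C, a_D, a_E) = 1/12
  [-1/12, 1, -1/12, -3/4] . (a_B, a_C, a_D, a_E) = 0
  [0, -1/3, 11/12, -1/3] . (a_B, a_C, a_D, a_E) = 1/12
  [-1/12, -1/4, -1/6, 5/6] . (a_B, a_C, a_D, a_E) = 1/4

Solving yields:
  a_B = 3647/6462
  a_C = 3643/6462
  a_D = 1697/3231
  a_E = 4075/6462

Starting state is E, so the absorption probability is a_E = 4075/6462.

Answer: 4075/6462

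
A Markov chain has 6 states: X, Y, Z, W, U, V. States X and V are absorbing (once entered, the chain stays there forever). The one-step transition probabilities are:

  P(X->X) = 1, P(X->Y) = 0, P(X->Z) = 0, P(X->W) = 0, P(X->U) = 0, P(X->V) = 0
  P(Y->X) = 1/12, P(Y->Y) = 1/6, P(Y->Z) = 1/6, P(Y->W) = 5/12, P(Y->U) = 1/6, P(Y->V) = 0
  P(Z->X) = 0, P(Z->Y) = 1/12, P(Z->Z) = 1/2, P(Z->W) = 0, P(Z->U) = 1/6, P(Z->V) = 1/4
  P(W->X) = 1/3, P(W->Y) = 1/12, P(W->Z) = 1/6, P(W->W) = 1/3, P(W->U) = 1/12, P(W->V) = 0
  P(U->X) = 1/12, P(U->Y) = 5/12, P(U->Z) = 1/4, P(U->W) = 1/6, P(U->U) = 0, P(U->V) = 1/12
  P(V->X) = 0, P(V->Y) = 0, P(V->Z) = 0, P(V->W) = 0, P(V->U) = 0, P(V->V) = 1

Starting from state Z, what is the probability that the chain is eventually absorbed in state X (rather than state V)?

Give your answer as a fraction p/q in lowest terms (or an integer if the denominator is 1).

Let a_i = P(absorbed in X | start in state i).
Boundary conditions: a_X = 1, a_V = 0.
For each transient state i, a_i = sum_j P(i->j) * a_j:
  a_Y = 1/12*a_X + 1/6*a_Y + 1/6*a_Z + 5/12*a_W + 1/6*a_U + 0*a_V
  a_Z = 0*a_X + 1/12*a_Y + 1/2*a_Z + 0*a_W + 1/6*a_U + 1/4*a_V
  a_W = 1/3*a_X + 1/12*a_Y + 1/6*a_Z + 1/3*a_W + 1/12*a_U + 0*a_V
  a_U = 1/12*a_X + 5/12*a_Y + 1/4*a_Z + 1/6*a_W + 0*a_U + 1/12*a_V

Substituting a_X = 1 and a_V = 0, rearrange to (I - Q) a = r where r[i] = P(i -> X):
  [5/6, -1/6, -5/12, -1/6] . (a_Y, a_Z, a_W, a_U) = 1/12
  [-1/12, 1/2, 0, -1/6] . (a_Y, a_Z, a_W, a_U) = 0
  [-1/12, -1/6, 2/3, -1/12] . (a_Y, a_Z, a_W, a_U) = 1/3
  [-5/12, -1/4, -1/6, 1] . (a_Y, a_Z, a_W, a_U) = 1/12

Solving yields:
  a_Y = 2134/3449
  a_Z = 965/3449
  a_W = 2461/3449
  a_U = 1828/3449

Starting state is Z, so the absorption probability is a_Z = 965/3449.

Answer: 965/3449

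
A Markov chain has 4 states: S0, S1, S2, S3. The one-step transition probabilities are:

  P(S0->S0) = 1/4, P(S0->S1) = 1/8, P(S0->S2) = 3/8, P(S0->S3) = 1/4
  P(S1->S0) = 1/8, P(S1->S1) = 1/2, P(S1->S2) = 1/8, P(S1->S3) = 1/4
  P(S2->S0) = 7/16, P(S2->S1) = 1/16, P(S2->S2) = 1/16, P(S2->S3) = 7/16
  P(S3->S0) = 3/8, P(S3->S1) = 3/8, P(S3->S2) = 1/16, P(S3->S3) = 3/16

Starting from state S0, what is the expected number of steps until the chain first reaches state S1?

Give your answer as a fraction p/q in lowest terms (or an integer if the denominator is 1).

Answer: 2976/535

Derivation:
Let h_i = expected steps to first reach S1 from state i.
Boundary: h_S1 = 0.
First-step equations for the other states:
  h_S0 = 1 + 1/4*h_S0 + 1/8*h_S1 + 3/8*h_S2 + 1/4*h_S3
  h_S2 = 1 + 7/16*h_S0 + 1/16*h_S1 + 1/16*h_S2 + 7/16*h_S3
  h_S3 = 1 + 3/8*h_S0 + 3/8*h_S1 + 1/16*h_S2 + 3/16*h_S3

Substituting h_S1 = 0 and rearranging gives the linear system (I - Q) h = 1:
  [3/4, -3/8, -1/4] . (h_S0, h_S2, h_S3) = 1
  [-7/16, 15/16, -7/16] . (h_S0, h_S2, h_S3) = 1
  [-3/8, -1/16, 13/16] . (h_S0, h_S2, h_S3) = 1

Solving yields:
  h_S0 = 2976/535
  h_S2 = 3016/535
  h_S3 = 2264/535

Starting state is S0, so the expected hitting time is h_S0 = 2976/535.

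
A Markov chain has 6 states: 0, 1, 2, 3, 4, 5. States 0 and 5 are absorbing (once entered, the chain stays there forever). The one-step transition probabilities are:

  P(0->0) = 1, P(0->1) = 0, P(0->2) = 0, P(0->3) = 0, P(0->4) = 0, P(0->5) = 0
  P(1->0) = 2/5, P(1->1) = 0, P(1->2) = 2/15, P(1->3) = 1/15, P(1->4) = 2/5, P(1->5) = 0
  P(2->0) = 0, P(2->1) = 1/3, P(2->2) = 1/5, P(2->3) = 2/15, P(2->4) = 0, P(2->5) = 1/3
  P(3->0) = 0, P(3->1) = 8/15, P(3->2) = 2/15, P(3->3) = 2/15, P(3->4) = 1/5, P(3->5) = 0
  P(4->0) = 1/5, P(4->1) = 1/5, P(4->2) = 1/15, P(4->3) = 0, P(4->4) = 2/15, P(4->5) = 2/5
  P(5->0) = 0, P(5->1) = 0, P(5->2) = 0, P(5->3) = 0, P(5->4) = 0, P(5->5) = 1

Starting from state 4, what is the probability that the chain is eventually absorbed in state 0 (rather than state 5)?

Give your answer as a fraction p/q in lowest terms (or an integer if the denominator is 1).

Answer: 9258/22685

Derivation:
Let a_i = P(absorbed in 0 | start in state i).
Boundary conditions: a_0 = 1, a_5 = 0.
For each transient state i, a_i = sum_j P(i->j) * a_j:
  a_1 = 2/5*a_0 + 0*a_1 + 2/15*a_2 + 1/15*a_3 + 2/5*a_4 + 0*a_5
  a_2 = 0*a_0 + 1/3*a_1 + 1/5*a_2 + 2/15*a_3 + 0*a_4 + 1/3*a_5
  a_3 = 0*a_0 + 8/15*a_1 + 2/15*a_2 + 2/15*a_3 + 1/5*a_4 + 0*a_5
  a_4 = 1/5*a_0 + 1/5*a_1 + 1/15*a_2 + 0*a_3 + 2/15*a_4 + 2/5*a_5

Substituting a_0 = 1 and a_5 = 0, rearrange to (I - Q) a = r where r[i] = P(i -> 0):
  [1, -2/15, -1/15, -2/5] . (a_1, a_2, a_3, a_4) = 2/5
  [-1/3, 4/5, -2/15, 0] . (a_1, a_2, a_3, a_4) = 0
  [-8/15, -2/15, 13/15, -1/5] . (a_1, a_2, a_3, a_4) = 0
  [-1/5, -1/15, 0, 13/15] . (a_1, a_2, a_3, a_4) = 1/5

Solving yields:
  a_1 = 2940/4537
  a_2 = 8199/22685
  a_3 = 12444/22685
  a_4 = 9258/22685

Starting state is 4, so the absorption probability is a_4 = 9258/22685.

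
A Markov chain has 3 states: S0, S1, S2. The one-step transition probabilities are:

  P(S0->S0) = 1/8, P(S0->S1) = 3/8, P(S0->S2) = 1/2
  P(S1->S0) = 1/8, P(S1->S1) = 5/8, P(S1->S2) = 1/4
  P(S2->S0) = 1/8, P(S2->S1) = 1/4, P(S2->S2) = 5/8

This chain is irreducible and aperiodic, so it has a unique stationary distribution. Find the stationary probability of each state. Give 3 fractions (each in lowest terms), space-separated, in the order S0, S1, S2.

The stationary distribution satisfies pi = pi * P, i.e.:
  pi_S0 = 1/8*pi_S0 + 1/8*pi_S1 + 1/8*pi_S2
  pi_S1 = 3/8*pi_S0 + 5/8*pi_S1 + 1/4*pi_S2
  pi_S2 = 1/2*pi_S0 + 1/4*pi_S1 + 5/8*pi_S2
with normalization: pi_S0 + pi_S1 + pi_S2 = 1.

Using the first 2 balance equations plus normalization, the linear system A*pi = b is:
  [-7/8, 1/8, 1/8] . pi = 0
  [3/8, -3/8, 1/4] . pi = 0
  [1, 1, 1] . pi = 1

Solving yields:
  pi_S0 = 1/8
  pi_S1 = 17/40
  pi_S2 = 9/20

Verification (pi * P):
  1/8*1/8 + 17/40*1/8 + 9/20*1/8 = 1/8 = pi_S0  (ok)
  1/8*3/8 + 17/40*5/8 + 9/20*1/4 = 17/40 = pi_S1  (ok)
  1/8*1/2 + 17/40*1/4 + 9/20*5/8 = 9/20 = pi_S2  (ok)

Answer: 1/8 17/40 9/20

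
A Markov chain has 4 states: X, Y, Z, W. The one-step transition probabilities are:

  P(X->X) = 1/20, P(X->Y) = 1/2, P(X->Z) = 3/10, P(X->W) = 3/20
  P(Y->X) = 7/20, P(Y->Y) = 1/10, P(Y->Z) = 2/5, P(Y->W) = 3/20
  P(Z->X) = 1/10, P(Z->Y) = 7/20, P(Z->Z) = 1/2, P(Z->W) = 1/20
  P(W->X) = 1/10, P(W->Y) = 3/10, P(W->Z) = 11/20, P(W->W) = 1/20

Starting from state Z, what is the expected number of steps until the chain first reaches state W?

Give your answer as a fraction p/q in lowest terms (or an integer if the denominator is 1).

Answer: 300/29

Derivation:
Let h_i = expected steps to first reach W from state i.
Boundary: h_W = 0.
First-step equations for the other states:
  h_X = 1 + 1/20*h_X + 1/2*h_Y + 3/10*h_Z + 3/20*h_W
  h_Y = 1 + 7/20*h_X + 1/10*h_Y + 2/5*h_Z + 3/20*h_W
  h_Z = 1 + 1/10*h_X + 7/20*h_Y + 1/2*h_Z + 1/20*h_W

Substituting h_W = 0 and rearranging gives the linear system (I - Q) h = 1:
  [19/20, -1/2, -3/10] . (h_X, h_Y, h_Z) = 1
  [-7/20, 9/10, -2/5] . (h_X, h_Y, h_Z) = 1
  [-1/10, -7/20, 1/2] . (h_X, h_Y, h_Z) = 1

Solving yields:
  h_X = 4540/493
  h_Y = 4580/493
  h_Z = 300/29

Starting state is Z, so the expected hitting time is h_Z = 300/29.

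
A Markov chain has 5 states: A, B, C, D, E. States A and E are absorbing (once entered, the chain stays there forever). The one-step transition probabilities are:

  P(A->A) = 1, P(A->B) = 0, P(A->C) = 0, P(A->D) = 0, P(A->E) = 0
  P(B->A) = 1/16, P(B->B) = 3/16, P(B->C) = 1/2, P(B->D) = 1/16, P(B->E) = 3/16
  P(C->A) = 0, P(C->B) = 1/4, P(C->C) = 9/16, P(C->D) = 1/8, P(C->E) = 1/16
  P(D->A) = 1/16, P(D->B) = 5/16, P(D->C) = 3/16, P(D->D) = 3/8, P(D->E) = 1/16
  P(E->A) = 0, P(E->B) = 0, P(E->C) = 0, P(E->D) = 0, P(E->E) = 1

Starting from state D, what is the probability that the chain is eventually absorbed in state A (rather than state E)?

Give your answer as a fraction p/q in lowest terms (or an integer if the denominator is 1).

Answer: 106/385

Derivation:
Let a_i = P(absorbed in A | start in state i).
Boundary conditions: a_A = 1, a_E = 0.
For each transient state i, a_i = sum_j P(i->j) * a_j:
  a_B = 1/16*a_A + 3/16*a_B + 1/2*a_C + 1/16*a_D + 3/16*a_E
  a_C = 0*a_A + 1/4*a_B + 9/16*a_C + 1/8*a_D + 1/16*a_E
  a_D = 1/16*a_A + 5/16*a_B + 3/16*a_C + 3/8*a_D + 1/16*a_E

Substituting a_A = 1 and a_E = 0, rearrange to (I - Q) a = r where r[i] = P(i -> A):
  [13/16, -1/2, -1/16] . (a_B, a_C, a_D) = 1/16
  [-1/4, 7/16, -1/8] . (a_B, a_C, a_D) = 0
  [-5/16, -3/16, 5/8] . (a_B, a_C, a_D) = 1/16

Solving yields:
  a_B = 87/385
  a_C = 16/77
  a_D = 106/385

Starting state is D, so the absorption probability is a_D = 106/385.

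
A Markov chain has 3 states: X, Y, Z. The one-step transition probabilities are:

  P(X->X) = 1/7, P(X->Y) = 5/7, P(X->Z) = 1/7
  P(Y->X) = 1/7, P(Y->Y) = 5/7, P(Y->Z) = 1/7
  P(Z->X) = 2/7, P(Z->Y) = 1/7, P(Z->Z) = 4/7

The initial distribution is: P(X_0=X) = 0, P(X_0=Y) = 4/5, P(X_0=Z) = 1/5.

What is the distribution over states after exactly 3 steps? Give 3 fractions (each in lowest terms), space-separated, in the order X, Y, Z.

Answer: 304/1715 989/1715 422/1715

Derivation:
Propagating the distribution step by step (d_{t+1} = d_t * P):
d_0 = (X=0, Y=4/5, Z=1/5)
  d_1[X] = 0*1/7 + 4/5*1/7 + 1/5*2/7 = 6/35
  d_1[Y] = 0*5/7 + 4/5*5/7 + 1/5*1/7 = 3/5
  d_1[Z] = 0*1/7 + 4/5*1/7 + 1/5*4/7 = 8/35
d_1 = (X=6/35, Y=3/5, Z=8/35)
  d_2[X] = 6/35*1/7 + 3/5*1/7 + 8/35*2/7 = 43/245
  d_2[Y] = 6/35*5/7 + 3/5*5/7 + 8/35*1/7 = 143/245
  d_2[Z] = 6/35*1/7 + 3/5*1/7 + 8/35*4/7 = 59/245
d_2 = (X=43/245, Y=143/245, Z=59/245)
  d_3[X] = 43/245*1/7 + 143/245*1/7 + 59/245*2/7 = 304/1715
  d_3[Y] = 43/245*5/7 + 143/245*5/7 + 59/245*1/7 = 989/1715
  d_3[Z] = 43/245*1/7 + 143/245*1/7 + 59/245*4/7 = 422/1715
d_3 = (X=304/1715, Y=989/1715, Z=422/1715)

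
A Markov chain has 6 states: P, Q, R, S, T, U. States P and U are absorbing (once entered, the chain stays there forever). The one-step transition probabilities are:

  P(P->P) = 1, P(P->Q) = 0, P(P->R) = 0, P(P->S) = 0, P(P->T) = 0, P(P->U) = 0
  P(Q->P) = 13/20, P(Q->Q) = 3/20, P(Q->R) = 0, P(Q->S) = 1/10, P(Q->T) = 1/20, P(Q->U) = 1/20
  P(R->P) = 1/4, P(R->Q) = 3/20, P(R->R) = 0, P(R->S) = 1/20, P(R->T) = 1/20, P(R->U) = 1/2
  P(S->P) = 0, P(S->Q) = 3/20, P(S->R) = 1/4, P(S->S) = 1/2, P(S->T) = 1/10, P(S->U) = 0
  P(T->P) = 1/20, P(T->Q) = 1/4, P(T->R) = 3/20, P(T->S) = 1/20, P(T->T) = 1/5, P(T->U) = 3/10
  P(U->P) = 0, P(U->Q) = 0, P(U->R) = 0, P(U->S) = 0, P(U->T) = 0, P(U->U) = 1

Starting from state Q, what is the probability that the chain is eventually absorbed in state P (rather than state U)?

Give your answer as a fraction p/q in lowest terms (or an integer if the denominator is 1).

Let a_i = P(absorbed in P | start in state i).
Boundary conditions: a_P = 1, a_U = 0.
For each transient state i, a_i = sum_j P(i->j) * a_j:
  a_Q = 13/20*a_P + 3/20*a_Q + 0*a_R + 1/10*a_S + 1/20*a_T + 1/20*a_U
  a_R = 1/4*a_P + 3/20*a_Q + 0*a_R + 1/20*a_S + 1/20*a_T + 1/2*a_U
  a_S = 0*a_P + 3/20*a_Q + 1/4*a_R + 1/2*a_S + 1/10*a_T + 0*a_U
  a_T = 1/20*a_P + 1/4*a_Q + 3/20*a_R + 1/20*a_S + 1/5*a_T + 3/10*a_U

Substituting a_P = 1 and a_U = 0, rearrange to (I - Q) a = r where r[i] = P(i -> P):
  [17/20, 0, -1/10, -1/20] . (a_Q, a_R, a_S, a_T) = 13/20
  [-3/20, 1, -1/20, -1/20] . (a_Q, a_R, a_S, a_T) = 1/4
  [-3/20, -1/4, 1/2, -1/10] . (a_Q, a_R, a_S, a_T) = 0
  [-1/4, -3/20, -1/20, 4/5] . (a_Q, a_R, a_S, a_T) = 1/20

Solving yields:
  a_Q = 13609/15882
  a_R = 6811/15882
  a_S = 1484/2647
  a_T = 7079/15882

Starting state is Q, so the absorption probability is a_Q = 13609/15882.

Answer: 13609/15882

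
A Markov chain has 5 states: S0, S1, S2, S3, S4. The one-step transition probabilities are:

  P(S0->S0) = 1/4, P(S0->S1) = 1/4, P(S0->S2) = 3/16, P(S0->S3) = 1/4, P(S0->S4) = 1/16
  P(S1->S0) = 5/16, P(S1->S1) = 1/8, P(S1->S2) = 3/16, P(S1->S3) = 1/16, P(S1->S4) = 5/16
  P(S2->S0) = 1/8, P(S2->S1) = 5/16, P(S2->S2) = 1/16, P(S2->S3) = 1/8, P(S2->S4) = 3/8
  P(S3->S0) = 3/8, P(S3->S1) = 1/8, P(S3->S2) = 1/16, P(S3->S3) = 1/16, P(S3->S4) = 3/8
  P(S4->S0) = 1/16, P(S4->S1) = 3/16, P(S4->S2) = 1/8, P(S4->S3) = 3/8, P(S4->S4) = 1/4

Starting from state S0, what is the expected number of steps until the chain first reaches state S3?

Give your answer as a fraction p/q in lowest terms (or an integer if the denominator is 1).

Answer: 70048/15057

Derivation:
Let h_i = expected steps to first reach S3 from state i.
Boundary: h_S3 = 0.
First-step equations for the other states:
  h_S0 = 1 + 1/4*h_S0 + 1/4*h_S1 + 3/16*h_S2 + 1/4*h_S3 + 1/16*h_S4
  h_S1 = 1 + 5/16*h_S0 + 1/8*h_S1 + 3/16*h_S2 + 1/16*h_S3 + 5/16*h_S4
  h_S2 = 1 + 1/8*h_S0 + 5/16*h_S1 + 1/16*h_S2 + 1/8*h_S3 + 3/8*h_S4
  h_S4 = 1 + 1/16*h_S0 + 3/16*h_S1 + 1/8*h_S2 + 3/8*h_S3 + 1/4*h_S4

Substituting h_S3 = 0 and rearranging gives the linear system (I - Q) h = 1:
  [3/4, -1/4, -3/16, -1/16] . (h_S0, h_S1, h_S2, h_S4) = 1
  [-5/16, 7/8, -3/16, -5/16] . (h_S0, h_S1, h_S2, h_S4) = 1
  [-1/8, -5/16, 15/16, -3/8] . (h_S0, h_S1, h_S2, h_S4) = 1
  [-1/16, -3/16, -1/8, 3/4] . (h_S0, h_S1, h_S2, h_S4) = 1

Solving yields:
  h_S0 = 70048/15057
  h_S1 = 79088/15057
  h_S2 = 10720/2151
  h_S4 = 58192/15057

Starting state is S0, so the expected hitting time is h_S0 = 70048/15057.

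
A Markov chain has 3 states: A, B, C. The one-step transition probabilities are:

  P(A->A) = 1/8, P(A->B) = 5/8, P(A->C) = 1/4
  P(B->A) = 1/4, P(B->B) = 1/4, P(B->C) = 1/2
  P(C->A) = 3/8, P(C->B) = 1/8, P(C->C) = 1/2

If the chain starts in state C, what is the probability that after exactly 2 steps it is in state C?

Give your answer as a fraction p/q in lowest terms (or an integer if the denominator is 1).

Answer: 13/32

Derivation:
Computing P^2 by repeated multiplication:
P^1 =
  A: [1/8, 5/8, 1/4]
  B: [1/4, 1/4, 1/2]
  C: [3/8, 1/8, 1/2]
P^2 =
  A: [17/64, 17/64, 15/32]
  B: [9/32, 9/32, 7/16]
  C: [17/64, 21/64, 13/32]

(P^2)[C -> C] = 13/32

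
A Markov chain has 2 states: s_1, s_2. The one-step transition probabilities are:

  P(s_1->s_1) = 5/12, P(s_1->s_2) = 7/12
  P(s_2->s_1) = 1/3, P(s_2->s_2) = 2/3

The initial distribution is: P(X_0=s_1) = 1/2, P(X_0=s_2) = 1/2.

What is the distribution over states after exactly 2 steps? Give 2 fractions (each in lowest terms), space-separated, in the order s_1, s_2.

Propagating the distribution step by step (d_{t+1} = d_t * P):
d_0 = (s_1=1/2, s_2=1/2)
  d_1[s_1] = 1/2*5/12 + 1/2*1/3 = 3/8
  d_1[s_2] = 1/2*7/12 + 1/2*2/3 = 5/8
d_1 = (s_1=3/8, s_2=5/8)
  d_2[s_1] = 3/8*5/12 + 5/8*1/3 = 35/96
  d_2[s_2] = 3/8*7/12 + 5/8*2/3 = 61/96
d_2 = (s_1=35/96, s_2=61/96)

Answer: 35/96 61/96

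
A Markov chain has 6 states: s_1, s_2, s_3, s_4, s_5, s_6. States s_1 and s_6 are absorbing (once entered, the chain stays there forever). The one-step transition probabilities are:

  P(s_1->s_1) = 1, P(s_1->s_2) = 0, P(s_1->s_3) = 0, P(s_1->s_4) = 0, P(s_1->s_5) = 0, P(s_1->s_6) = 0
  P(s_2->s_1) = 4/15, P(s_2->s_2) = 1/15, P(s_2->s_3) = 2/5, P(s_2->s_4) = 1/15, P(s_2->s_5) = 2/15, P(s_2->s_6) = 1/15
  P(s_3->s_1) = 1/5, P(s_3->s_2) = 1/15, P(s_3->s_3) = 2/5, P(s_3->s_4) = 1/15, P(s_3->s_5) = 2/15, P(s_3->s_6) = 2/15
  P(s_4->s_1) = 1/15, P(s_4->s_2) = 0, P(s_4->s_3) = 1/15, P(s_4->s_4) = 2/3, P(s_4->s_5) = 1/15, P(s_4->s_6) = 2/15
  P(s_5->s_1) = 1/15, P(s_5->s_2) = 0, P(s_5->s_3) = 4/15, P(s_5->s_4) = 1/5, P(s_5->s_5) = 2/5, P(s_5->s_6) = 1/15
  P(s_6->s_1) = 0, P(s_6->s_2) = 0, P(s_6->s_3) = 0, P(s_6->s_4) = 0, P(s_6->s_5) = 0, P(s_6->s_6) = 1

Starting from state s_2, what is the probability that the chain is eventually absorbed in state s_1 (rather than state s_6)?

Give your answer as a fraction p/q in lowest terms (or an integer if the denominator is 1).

Answer: 2599/4155

Derivation:
Let a_i = P(absorbed in s_1 | start in state i).
Boundary conditions: a_s_1 = 1, a_s_6 = 0.
For each transient state i, a_i = sum_j P(i->j) * a_j:
  a_s_2 = 4/15*a_s_1 + 1/15*a_s_2 + 2/5*a_s_3 + 1/15*a_s_4 + 2/15*a_s_5 + 1/15*a_s_6
  a_s_3 = 1/5*a_s_1 + 1/15*a_s_2 + 2/5*a_s_3 + 1/15*a_s_4 + 2/15*a_s_5 + 2/15*a_s_6
  a_s_4 = 1/15*a_s_1 + 0*a_s_2 + 1/15*a_s_3 + 2/3*a_s_4 + 1/15*a_s_5 + 2/15*a_s_6
  a_s_5 = 1/15*a_s_1 + 0*a_s_2 + 4/15*a_s_3 + 1/5*a_s_4 + 2/5*a_s_5 + 1/15*a_s_6

Substituting a_s_1 = 1 and a_s_6 = 0, rearrange to (I - Q) a = r where r[i] = P(i -> s_1):
  [14/15, -2/5, -1/15, -2/15] . (a_s_2, a_s_3, a_s_4, a_s_5) = 4/15
  [-1/15, 3/5, -1/15, -2/15] . (a_s_2, a_s_3, a_s_4, a_s_5) = 1/5
  [0, -1/15, 1/3, -1/15] . (a_s_2, a_s_3, a_s_4, a_s_5) = 1/15
  [0, -4/15, -1/5, 3/5] . (a_s_2, a_s_3, a_s_4, a_s_5) = 1/15

Solving yields:
  a_s_2 = 2599/4155
  a_s_3 = 774/1385
  a_s_4 = 1708/4155
  a_s_5 = 2063/4155

Starting state is s_2, so the absorption probability is a_s_2 = 2599/4155.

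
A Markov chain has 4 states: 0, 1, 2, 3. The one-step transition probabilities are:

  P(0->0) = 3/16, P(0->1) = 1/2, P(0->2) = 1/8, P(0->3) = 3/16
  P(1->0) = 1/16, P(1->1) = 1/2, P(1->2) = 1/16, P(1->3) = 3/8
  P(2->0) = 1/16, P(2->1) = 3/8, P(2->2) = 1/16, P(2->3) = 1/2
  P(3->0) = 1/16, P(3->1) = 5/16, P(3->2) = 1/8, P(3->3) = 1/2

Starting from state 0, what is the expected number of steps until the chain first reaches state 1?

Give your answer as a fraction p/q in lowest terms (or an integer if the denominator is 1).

Let h_i = expected steps to first reach 1 from state i.
Boundary: h_1 = 0.
First-step equations for the other states:
  h_0 = 1 + 3/16*h_0 + 1/2*h_1 + 1/8*h_2 + 3/16*h_3
  h_2 = 1 + 1/16*h_0 + 3/8*h_1 + 1/16*h_2 + 1/2*h_3
  h_3 = 1 + 1/16*h_0 + 5/16*h_1 + 1/8*h_2 + 1/2*h_3

Substituting h_1 = 0 and rearranging gives the linear system (I - Q) h = 1:
  [13/16, -1/8, -3/16] . (h_0, h_2, h_3) = 1
  [-1/16, 15/16, -1/2] . (h_0, h_2, h_3) = 1
  [-1/16, -1/8, 1/2] . (h_0, h_2, h_3) = 1

Solving yields:
  h_0 = 2992/1269
  h_2 = 3584/1269
  h_3 = 3808/1269

Starting state is 0, so the expected hitting time is h_0 = 2992/1269.

Answer: 2992/1269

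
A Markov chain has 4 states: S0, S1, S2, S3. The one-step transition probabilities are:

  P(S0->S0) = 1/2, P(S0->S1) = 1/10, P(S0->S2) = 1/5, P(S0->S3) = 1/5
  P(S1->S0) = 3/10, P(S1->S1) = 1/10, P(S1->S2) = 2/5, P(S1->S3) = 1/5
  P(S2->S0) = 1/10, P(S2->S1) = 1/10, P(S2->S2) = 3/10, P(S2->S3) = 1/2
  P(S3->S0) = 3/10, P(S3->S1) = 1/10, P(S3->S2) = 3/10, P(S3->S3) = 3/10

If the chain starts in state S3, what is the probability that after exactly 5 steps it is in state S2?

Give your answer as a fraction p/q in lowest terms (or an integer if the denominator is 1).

Computing P^5 by repeated multiplication:
P^1 =
  S0: [1/2, 1/10, 1/5, 1/5]
  S1: [3/10, 1/10, 2/5, 1/5]
  S2: [1/10, 1/10, 3/10, 1/2]
  S3: [3/10, 1/10, 3/10, 3/10]
P^2 =
  S0: [9/25, 1/10, 13/50, 7/25]
  S1: [7/25, 1/10, 7/25, 17/50]
  S2: [13/50, 1/10, 3/10, 17/50]
  S3: [3/10, 1/10, 7/25, 8/25]
P^3 =
  S0: [8/25, 1/10, 137/500, 153/500]
  S1: [3/10, 1/10, 141/500, 159/500]
  S2: [73/250, 1/10, 71/250, 81/250]
  S3: [38/125, 1/10, 7/25, 79/250]
P^4 =
  S0: [773/2500, 1/10, 139/500, 391/1250]
  S1: [759/2500, 1/10, 7/25, 791/2500]
  S2: [377/1250, 1/10, 351/1250, 397/1250]
  S3: [381/1250, 1/10, 699/2500, 789/2500]
P^5 =
  S0: [957/3125, 1/10, 6977/25000, 7867/25000]
  S1: [3809/12500, 1/10, 6991/25000, 7891/25000]
  S2: [1901/6250, 1/10, 1749/6250, 79/250]
  S3: [3813/12500, 1/10, 1747/6250, 3943/12500]

(P^5)[S3 -> S2] = 1747/6250

Answer: 1747/6250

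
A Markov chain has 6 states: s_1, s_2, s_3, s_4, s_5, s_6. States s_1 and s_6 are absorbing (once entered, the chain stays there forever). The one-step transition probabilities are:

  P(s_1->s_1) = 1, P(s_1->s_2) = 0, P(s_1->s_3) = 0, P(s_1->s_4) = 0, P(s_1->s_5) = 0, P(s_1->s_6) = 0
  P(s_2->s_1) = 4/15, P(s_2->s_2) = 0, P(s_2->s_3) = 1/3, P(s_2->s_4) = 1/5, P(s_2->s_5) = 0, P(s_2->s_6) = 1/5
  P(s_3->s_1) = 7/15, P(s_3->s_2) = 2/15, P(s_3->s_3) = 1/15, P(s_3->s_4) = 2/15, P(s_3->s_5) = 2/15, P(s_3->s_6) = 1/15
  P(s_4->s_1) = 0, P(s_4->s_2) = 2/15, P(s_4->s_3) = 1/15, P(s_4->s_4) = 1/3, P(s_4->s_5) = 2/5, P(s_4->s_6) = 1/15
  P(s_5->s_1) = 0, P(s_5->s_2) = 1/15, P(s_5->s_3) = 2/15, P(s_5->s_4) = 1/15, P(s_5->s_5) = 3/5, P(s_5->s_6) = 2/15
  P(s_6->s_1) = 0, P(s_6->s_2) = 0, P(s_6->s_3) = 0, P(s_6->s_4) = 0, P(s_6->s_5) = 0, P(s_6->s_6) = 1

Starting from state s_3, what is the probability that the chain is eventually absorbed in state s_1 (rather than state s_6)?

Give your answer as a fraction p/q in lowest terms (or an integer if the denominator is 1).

Let a_i = P(absorbed in s_1 | start in state i).
Boundary conditions: a_s_1 = 1, a_s_6 = 0.
For each transient state i, a_i = sum_j P(i->j) * a_j:
  a_s_2 = 4/15*a_s_1 + 0*a_s_2 + 1/3*a_s_3 + 1/5*a_s_4 + 0*a_s_5 + 1/5*a_s_6
  a_s_3 = 7/15*a_s_1 + 2/15*a_s_2 + 1/15*a_s_3 + 2/15*a_s_4 + 2/15*a_s_5 + 1/15*a_s_6
  a_s_4 = 0*a_s_1 + 2/15*a_s_2 + 1/15*a_s_3 + 1/3*a_s_4 + 2/5*a_s_5 + 1/15*a_s_6
  a_s_5 = 0*a_s_1 + 1/15*a_s_2 + 2/15*a_s_3 + 1/15*a_s_4 + 3/5*a_s_5 + 2/15*a_s_6

Substituting a_s_1 = 1 and a_s_6 = 0, rearrange to (I - Q) a = r where r[i] = P(i -> s_1):
  [1, -1/3, -1/5, 0] . (a_s_2, a_s_3, a_s_4, a_s_5) = 4/15
  [-2/15, 14/15, -2/15, -2/15] . (a_s_2, a_s_3, a_s_4, a_s_5) = 7/15
  [-2/15, -1/15, 2/3, -2/5] . (a_s_2, a_s_3, a_s_4, a_s_5) = 0
  [-1/15, -2/15, -1/15, 2/5] . (a_s_2, a_s_3, a_s_4, a_s_5) = 0

Solving yields:
  a_s_2 = 415/707
  a_s_3 = 71/101
  a_s_4 = 304/707
  a_s_5 = 571/1414

Starting state is s_3, so the absorption probability is a_s_3 = 71/101.

Answer: 71/101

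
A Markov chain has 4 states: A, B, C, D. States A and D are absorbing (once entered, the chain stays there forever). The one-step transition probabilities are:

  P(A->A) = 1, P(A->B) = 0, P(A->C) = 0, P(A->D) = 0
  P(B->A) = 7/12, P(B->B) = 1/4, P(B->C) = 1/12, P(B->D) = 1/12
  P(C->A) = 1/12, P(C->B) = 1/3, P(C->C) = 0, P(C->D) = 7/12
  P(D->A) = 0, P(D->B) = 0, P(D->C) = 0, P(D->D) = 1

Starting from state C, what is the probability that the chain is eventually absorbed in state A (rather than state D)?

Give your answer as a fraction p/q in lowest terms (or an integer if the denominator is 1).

Let a_i = P(absorbed in A | start in state i).
Boundary conditions: a_A = 1, a_D = 0.
For each transient state i, a_i = sum_j P(i->j) * a_j:
  a_B = 7/12*a_A + 1/4*a_B + 1/12*a_C + 1/12*a_D
  a_C = 1/12*a_A + 1/3*a_B + 0*a_C + 7/12*a_D

Substituting a_A = 1 and a_D = 0, rearrange to (I - Q) a = r where r[i] = P(i -> A):
  [3/4, -1/12] . (a_B, a_C) = 7/12
  [-1/3, 1] . (a_B, a_C) = 1/12

Solving yields:
  a_B = 85/104
  a_C = 37/104

Starting state is C, so the absorption probability is a_C = 37/104.

Answer: 37/104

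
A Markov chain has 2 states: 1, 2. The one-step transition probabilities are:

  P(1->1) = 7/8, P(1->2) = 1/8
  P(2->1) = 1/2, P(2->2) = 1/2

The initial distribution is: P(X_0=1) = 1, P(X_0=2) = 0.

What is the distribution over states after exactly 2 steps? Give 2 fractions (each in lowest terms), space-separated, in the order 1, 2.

Answer: 53/64 11/64

Derivation:
Propagating the distribution step by step (d_{t+1} = d_t * P):
d_0 = (1=1, 2=0)
  d_1[1] = 1*7/8 + 0*1/2 = 7/8
  d_1[2] = 1*1/8 + 0*1/2 = 1/8
d_1 = (1=7/8, 2=1/8)
  d_2[1] = 7/8*7/8 + 1/8*1/2 = 53/64
  d_2[2] = 7/8*1/8 + 1/8*1/2 = 11/64
d_2 = (1=53/64, 2=11/64)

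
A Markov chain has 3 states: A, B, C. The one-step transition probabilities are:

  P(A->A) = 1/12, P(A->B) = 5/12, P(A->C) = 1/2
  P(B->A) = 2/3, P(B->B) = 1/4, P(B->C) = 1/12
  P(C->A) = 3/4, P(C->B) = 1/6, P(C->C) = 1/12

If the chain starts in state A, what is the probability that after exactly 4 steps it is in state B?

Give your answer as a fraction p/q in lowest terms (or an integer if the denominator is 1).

Computing P^4 by repeated multiplication:
P^1 =
  A: [1/12, 5/12, 1/2]
  B: [2/3, 1/4, 1/12]
  C: [3/4, 1/6, 1/12]
P^2 =
  A: [95/144, 2/9, 17/144]
  B: [41/144, 17/48, 13/36]
  C: [17/72, 53/144, 19/48]
P^3 =
  A: [7/24, 605/1728, 619/1728]
  B: [917/1728, 77/288, 349/1728]
  C: [971/1728, 443/1728, 157/864]
P^4 =
  A: [10915/20736, 5573/20736, 59/288]
  B: [3877/10368, 247/768, 6313/20736]
  C: [2447/6912, 1703/5184, 6583/20736]

(P^4)[A -> B] = 5573/20736

Answer: 5573/20736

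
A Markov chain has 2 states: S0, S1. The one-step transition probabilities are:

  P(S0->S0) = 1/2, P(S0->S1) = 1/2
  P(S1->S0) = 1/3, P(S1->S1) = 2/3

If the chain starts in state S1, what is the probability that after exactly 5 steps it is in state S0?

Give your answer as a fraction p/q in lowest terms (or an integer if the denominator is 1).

Computing P^5 by repeated multiplication:
P^1 =
  S0: [1/2, 1/2]
  S1: [1/3, 2/3]
P^2 =
  S0: [5/12, 7/12]
  S1: [7/18, 11/18]
P^3 =
  S0: [29/72, 43/72]
  S1: [43/108, 65/108]
P^4 =
  S0: [173/432, 259/432]
  S1: [259/648, 389/648]
P^5 =
  S0: [1037/2592, 1555/2592]
  S1: [1555/3888, 2333/3888]

(P^5)[S1 -> S0] = 1555/3888

Answer: 1555/3888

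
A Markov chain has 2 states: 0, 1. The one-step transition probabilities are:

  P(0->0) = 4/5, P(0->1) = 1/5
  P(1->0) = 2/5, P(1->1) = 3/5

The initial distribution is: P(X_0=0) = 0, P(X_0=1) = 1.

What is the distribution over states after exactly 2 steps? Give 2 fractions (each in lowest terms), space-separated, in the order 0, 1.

Propagating the distribution step by step (d_{t+1} = d_t * P):
d_0 = (0=0, 1=1)
  d_1[0] = 0*4/5 + 1*2/5 = 2/5
  d_1[1] = 0*1/5 + 1*3/5 = 3/5
d_1 = (0=2/5, 1=3/5)
  d_2[0] = 2/5*4/5 + 3/5*2/5 = 14/25
  d_2[1] = 2/5*1/5 + 3/5*3/5 = 11/25
d_2 = (0=14/25, 1=11/25)

Answer: 14/25 11/25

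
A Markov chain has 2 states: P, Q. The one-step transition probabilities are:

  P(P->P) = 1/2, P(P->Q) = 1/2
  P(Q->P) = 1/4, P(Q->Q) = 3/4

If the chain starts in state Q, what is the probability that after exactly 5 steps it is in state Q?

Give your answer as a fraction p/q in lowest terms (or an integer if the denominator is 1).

Answer: 683/1024

Derivation:
Computing P^5 by repeated multiplication:
P^1 =
  P: [1/2, 1/2]
  Q: [1/4, 3/4]
P^2 =
  P: [3/8, 5/8]
  Q: [5/16, 11/16]
P^3 =
  P: [11/32, 21/32]
  Q: [21/64, 43/64]
P^4 =
  P: [43/128, 85/128]
  Q: [85/256, 171/256]
P^5 =
  P: [171/512, 341/512]
  Q: [341/1024, 683/1024]

(P^5)[Q -> Q] = 683/1024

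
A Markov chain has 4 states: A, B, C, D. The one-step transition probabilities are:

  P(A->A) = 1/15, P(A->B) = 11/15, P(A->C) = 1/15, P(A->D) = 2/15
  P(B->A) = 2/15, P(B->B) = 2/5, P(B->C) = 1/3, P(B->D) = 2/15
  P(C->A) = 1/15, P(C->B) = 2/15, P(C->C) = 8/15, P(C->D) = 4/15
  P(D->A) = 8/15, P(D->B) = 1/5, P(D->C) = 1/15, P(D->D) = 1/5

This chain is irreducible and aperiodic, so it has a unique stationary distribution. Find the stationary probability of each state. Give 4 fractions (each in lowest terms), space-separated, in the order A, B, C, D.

The stationary distribution satisfies pi = pi * P, i.e.:
  pi_A = 1/15*pi_A + 2/15*pi_B + 1/15*pi_C + 8/15*pi_D
  pi_B = 11/15*pi_A + 2/5*pi_B + 2/15*pi_C + 1/5*pi_D
  pi_C = 1/15*pi_A + 1/3*pi_B + 8/15*pi_C + 1/15*pi_D
  pi_D = 2/15*pi_A + 2/15*pi_B + 4/15*pi_C + 1/5*pi_D
with normalization: pi_A + pi_B + pi_C + pi_D = 1.

Using the first 3 balance equations plus normalization, the linear system A*pi = b is:
  [-14/15, 2/15, 1/15, 8/15] . pi = 0
  [11/15, -3/5, 2/15, 1/5] . pi = 0
  [1/15, 1/3, -7/15, 1/15] . pi = 0
  [1, 1, 1, 1] . pi = 1

Solving yields:
  pi_A = 19/108
  pi_B = 37/108
  pi_C = 8/27
  pi_D = 5/27

Verification (pi * P):
  19/108*1/15 + 37/108*2/15 + 8/27*1/15 + 5/27*8/15 = 19/108 = pi_A  (ok)
  19/108*11/15 + 37/108*2/5 + 8/27*2/15 + 5/27*1/5 = 37/108 = pi_B  (ok)
  19/108*1/15 + 37/108*1/3 + 8/27*8/15 + 5/27*1/15 = 8/27 = pi_C  (ok)
  19/108*2/15 + 37/108*2/15 + 8/27*4/15 + 5/27*1/5 = 5/27 = pi_D  (ok)

Answer: 19/108 37/108 8/27 5/27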